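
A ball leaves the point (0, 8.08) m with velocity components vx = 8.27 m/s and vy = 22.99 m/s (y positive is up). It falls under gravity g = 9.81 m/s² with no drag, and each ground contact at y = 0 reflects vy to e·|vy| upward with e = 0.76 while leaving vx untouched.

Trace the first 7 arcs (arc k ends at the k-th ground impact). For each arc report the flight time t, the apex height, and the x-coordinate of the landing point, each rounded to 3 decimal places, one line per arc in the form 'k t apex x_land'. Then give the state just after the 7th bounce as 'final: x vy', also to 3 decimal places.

Arc 1: start y=8.080, vy=22.990 → t=5.015, apex=35.019, x_land=41.478, impact vy=-26.212
  bounce: vy ← 0.76·26.212 = 19.921
Arc 2: start y=0.000, vy=19.921 → t=4.061, apex=20.227, x_land=75.066, impact vy=-19.921
  bounce: vy ← 0.76·19.921 = 15.140
Arc 3: start y=0.000, vy=15.140 → t=3.087, apex=11.683, x_land=100.593, impact vy=-15.140
  bounce: vy ← 0.76·15.140 = 11.506
Arc 4: start y=0.000, vy=11.506 → t=2.346, apex=6.748, x_land=119.993, impact vy=-11.506
  bounce: vy ← 0.76·11.506 = 8.745
Arc 5: start y=0.000, vy=8.745 → t=1.783, apex=3.898, x_land=134.737, impact vy=-8.745
  bounce: vy ← 0.76·8.745 = 6.646
Arc 6: start y=0.000, vy=6.646 → t=1.355, apex=2.251, x_land=145.943, impact vy=-6.646
  bounce: vy ← 0.76·6.646 = 5.051
Arc 7: start y=0.000, vy=5.051 → t=1.030, apex=1.300, x_land=154.459, impact vy=-5.051
  bounce: vy ← 0.76·5.051 = 3.839

1 5.015 35.019 41.478
2 4.061 20.227 75.066
3 3.087 11.683 100.593
4 2.346 6.748 119.993
5 1.783 3.898 134.737
6 1.355 2.251 145.943
7 1.030 1.300 154.459
final: 154.459 3.839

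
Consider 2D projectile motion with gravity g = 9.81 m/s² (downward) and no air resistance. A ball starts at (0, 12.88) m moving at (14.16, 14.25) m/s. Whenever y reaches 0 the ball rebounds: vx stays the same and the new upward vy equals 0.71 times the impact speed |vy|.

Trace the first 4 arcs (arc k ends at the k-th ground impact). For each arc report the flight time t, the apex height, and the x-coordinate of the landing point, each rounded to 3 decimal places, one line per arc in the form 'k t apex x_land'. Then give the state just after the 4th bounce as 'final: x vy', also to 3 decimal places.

Arc 1: start y=12.880, vy=14.250 → t=3.629, apex=23.230, x_land=51.384, impact vy=-21.349
  bounce: vy ← 0.71·21.349 = 15.158
Arc 2: start y=0.000, vy=15.158 → t=3.090, apex=11.710, x_land=95.142, impact vy=-15.158
  bounce: vy ← 0.71·15.158 = 10.762
Arc 3: start y=0.000, vy=10.762 → t=2.194, apex=5.903, x_land=126.210, impact vy=-10.762
  bounce: vy ← 0.71·10.762 = 7.641
Arc 4: start y=0.000, vy=7.641 → t=1.558, apex=2.976, x_land=148.268, impact vy=-7.641
  bounce: vy ← 0.71·7.641 = 5.425

1 3.629 23.230 51.384
2 3.090 11.710 95.142
3 2.194 5.903 126.210
4 1.558 2.976 148.268
final: 148.268 5.425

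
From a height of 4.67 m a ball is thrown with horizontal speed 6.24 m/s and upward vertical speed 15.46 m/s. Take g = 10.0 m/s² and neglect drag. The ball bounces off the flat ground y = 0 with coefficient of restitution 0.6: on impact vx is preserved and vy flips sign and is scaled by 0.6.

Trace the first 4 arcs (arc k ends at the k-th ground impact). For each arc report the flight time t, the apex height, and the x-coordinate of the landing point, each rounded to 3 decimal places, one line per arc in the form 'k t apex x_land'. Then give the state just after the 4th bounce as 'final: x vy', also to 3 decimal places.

Arc 1: start y=4.670, vy=15.460 → t=3.369, apex=16.621, x_land=21.024, impact vy=-18.232
  bounce: vy ← 0.6·18.232 = 10.939
Arc 2: start y=0.000, vy=10.939 → t=2.188, apex=5.983, x_land=34.676, impact vy=-10.939
  bounce: vy ← 0.6·10.939 = 6.564
Arc 3: start y=0.000, vy=6.564 → t=1.313, apex=2.154, x_land=42.867, impact vy=-6.564
  bounce: vy ← 0.6·6.564 = 3.938
Arc 4: start y=0.000, vy=3.938 → t=0.788, apex=0.775, x_land=47.782, impact vy=-3.938
  bounce: vy ← 0.6·3.938 = 2.363

1 3.369 16.621 21.024
2 2.188 5.983 34.676
3 1.313 2.154 42.867
4 0.788 0.775 47.782
final: 47.782 2.363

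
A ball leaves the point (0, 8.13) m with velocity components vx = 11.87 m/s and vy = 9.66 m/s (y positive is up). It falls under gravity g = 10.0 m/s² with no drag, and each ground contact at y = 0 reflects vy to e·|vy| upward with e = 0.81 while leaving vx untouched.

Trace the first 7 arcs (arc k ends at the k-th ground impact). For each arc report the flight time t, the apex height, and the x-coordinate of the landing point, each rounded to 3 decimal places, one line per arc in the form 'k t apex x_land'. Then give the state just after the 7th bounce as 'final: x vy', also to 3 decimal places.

Arc 1: start y=8.130, vy=9.660 → t=2.566, apex=12.796, x_land=30.455, impact vy=-15.997
  bounce: vy ← 0.81·15.997 = 12.958
Arc 2: start y=0.000, vy=12.958 → t=2.592, apex=8.395, x_land=61.217, impact vy=-12.958
  bounce: vy ← 0.81·12.958 = 10.496
Arc 3: start y=0.000, vy=10.496 → t=2.099, apex=5.508, x_land=86.134, impact vy=-10.496
  bounce: vy ← 0.81·10.496 = 8.502
Arc 4: start y=0.000, vy=8.502 → t=1.700, apex=3.614, x_land=106.317, impact vy=-8.502
  bounce: vy ← 0.81·8.502 = 6.886
Arc 5: start y=0.000, vy=6.886 → t=1.377, apex=2.371, x_land=122.666, impact vy=-6.886
  bounce: vy ← 0.81·6.886 = 5.578
Arc 6: start y=0.000, vy=5.578 → t=1.116, apex=1.556, x_land=135.908, impact vy=-5.578
  bounce: vy ← 0.81·5.578 = 4.518
Arc 7: start y=0.000, vy=4.518 → t=0.904, apex=1.021, x_land=146.634, impact vy=-4.518
  bounce: vy ← 0.81·4.518 = 3.660

1 2.566 12.796 30.455
2 2.592 8.395 61.217
3 2.099 5.508 86.134
4 1.700 3.614 106.317
5 1.377 2.371 122.666
6 1.116 1.556 135.908
7 0.904 1.021 146.634
final: 146.634 3.660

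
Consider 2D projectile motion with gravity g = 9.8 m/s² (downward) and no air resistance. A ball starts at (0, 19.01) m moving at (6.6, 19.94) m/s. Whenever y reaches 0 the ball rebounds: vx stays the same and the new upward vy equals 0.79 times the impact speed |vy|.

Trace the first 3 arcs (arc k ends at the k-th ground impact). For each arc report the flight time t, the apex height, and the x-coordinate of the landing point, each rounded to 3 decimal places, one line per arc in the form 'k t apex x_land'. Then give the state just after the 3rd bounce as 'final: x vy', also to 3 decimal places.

Arc 1: start y=19.010, vy=19.940 → t=4.867, apex=39.296, x_land=32.119, impact vy=-27.752
  bounce: vy ← 0.79·27.752 = 21.924
Arc 2: start y=0.000, vy=21.924 → t=4.474, apex=24.525, x_land=61.650, impact vy=-21.924
  bounce: vy ← 0.79·21.924 = 17.320
Arc 3: start y=0.000, vy=17.320 → t=3.535, apex=15.306, x_land=84.980, impact vy=-17.320
  bounce: vy ← 0.79·17.320 = 13.683

1 4.867 39.296 32.119
2 4.474 24.525 61.650
3 3.535 15.306 84.980
final: 84.980 13.683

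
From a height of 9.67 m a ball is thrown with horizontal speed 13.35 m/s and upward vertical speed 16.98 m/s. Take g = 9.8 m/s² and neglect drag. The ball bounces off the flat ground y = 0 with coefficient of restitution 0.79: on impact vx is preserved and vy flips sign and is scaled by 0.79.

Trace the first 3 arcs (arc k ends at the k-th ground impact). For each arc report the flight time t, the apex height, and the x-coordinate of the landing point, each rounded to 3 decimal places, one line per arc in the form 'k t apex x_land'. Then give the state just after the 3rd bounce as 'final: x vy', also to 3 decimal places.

1 3.963 24.380 52.909
2 3.524 15.216 99.959
3 2.784 9.496 137.129
final: 137.129 10.778

Arc 1: start y=9.670, vy=16.980 → t=3.963, apex=24.380, x_land=52.909, impact vy=-21.860
  bounce: vy ← 0.79·21.860 = 17.269
Arc 2: start y=0.000, vy=17.269 → t=3.524, apex=15.216, x_land=99.959, impact vy=-17.269
  bounce: vy ← 0.79·17.269 = 13.643
Arc 3: start y=0.000, vy=13.643 → t=2.784, apex=9.496, x_land=137.129, impact vy=-13.643
  bounce: vy ← 0.79·13.643 = 10.778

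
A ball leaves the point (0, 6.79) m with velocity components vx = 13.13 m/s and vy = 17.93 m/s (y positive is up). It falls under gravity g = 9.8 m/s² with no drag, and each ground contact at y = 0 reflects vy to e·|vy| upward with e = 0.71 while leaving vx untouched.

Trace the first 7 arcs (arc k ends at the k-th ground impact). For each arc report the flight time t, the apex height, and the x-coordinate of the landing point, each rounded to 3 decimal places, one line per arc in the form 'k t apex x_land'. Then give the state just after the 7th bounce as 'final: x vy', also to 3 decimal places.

Arc 1: start y=6.790, vy=17.930 → t=4.005, apex=23.192, x_land=52.588, impact vy=-21.321
  bounce: vy ← 0.71·21.321 = 15.138
Arc 2: start y=0.000, vy=15.138 → t=3.089, apex=11.691, x_land=93.151, impact vy=-15.138
  bounce: vy ← 0.71·15.138 = 10.748
Arc 3: start y=0.000, vy=10.748 → t=2.193, apex=5.894, x_land=121.950, impact vy=-10.748
  bounce: vy ← 0.71·10.748 = 7.631
Arc 4: start y=0.000, vy=7.631 → t=1.557, apex=2.971, x_land=142.398, impact vy=-7.631
  bounce: vy ← 0.71·7.631 = 5.418
Arc 5: start y=0.000, vy=5.418 → t=1.106, apex=1.498, x_land=156.916, impact vy=-5.418
  bounce: vy ← 0.71·5.418 = 3.847
Arc 6: start y=0.000, vy=3.847 → t=0.785, apex=0.755, x_land=167.223, impact vy=-3.847
  bounce: vy ← 0.71·3.847 = 2.731
Arc 7: start y=0.000, vy=2.731 → t=0.557, apex=0.381, x_land=174.542, impact vy=-2.731
  bounce: vy ← 0.71·2.731 = 1.939

1 4.005 23.192 52.588
2 3.089 11.691 93.151
3 2.193 5.894 121.950
4 1.557 2.971 142.398
5 1.106 1.498 156.916
6 0.785 0.755 167.223
7 0.557 0.381 174.542
final: 174.542 1.939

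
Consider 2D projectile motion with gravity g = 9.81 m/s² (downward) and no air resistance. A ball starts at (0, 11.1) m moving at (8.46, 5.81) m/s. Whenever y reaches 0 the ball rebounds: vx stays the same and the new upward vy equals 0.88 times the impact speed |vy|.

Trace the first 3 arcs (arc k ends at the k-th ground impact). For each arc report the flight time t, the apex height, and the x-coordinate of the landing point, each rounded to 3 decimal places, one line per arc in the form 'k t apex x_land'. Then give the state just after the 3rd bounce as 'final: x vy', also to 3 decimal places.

1 2.209 12.820 18.688
2 2.845 9.928 42.760
3 2.504 7.688 63.944
final: 63.944 10.808

Arc 1: start y=11.100, vy=5.810 → t=2.209, apex=12.820, x_land=18.688, impact vy=-15.860
  bounce: vy ← 0.88·15.860 = 13.957
Arc 2: start y=0.000, vy=13.957 → t=2.845, apex=9.928, x_land=42.760, impact vy=-13.957
  bounce: vy ← 0.88·13.957 = 12.282
Arc 3: start y=0.000, vy=12.282 → t=2.504, apex=7.688, x_land=63.944, impact vy=-12.282
  bounce: vy ← 0.88·12.282 = 10.808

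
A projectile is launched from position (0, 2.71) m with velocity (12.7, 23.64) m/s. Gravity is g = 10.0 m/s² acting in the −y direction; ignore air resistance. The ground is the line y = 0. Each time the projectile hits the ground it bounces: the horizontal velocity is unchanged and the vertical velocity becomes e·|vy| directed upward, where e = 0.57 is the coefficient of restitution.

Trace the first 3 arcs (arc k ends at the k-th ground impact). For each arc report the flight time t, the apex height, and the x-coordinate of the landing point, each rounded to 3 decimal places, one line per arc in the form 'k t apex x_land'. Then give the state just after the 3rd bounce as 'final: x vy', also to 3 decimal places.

1 4.840 30.652 61.468
2 2.823 9.959 97.315
3 1.609 3.236 117.748
final: 117.748 4.585

Arc 1: start y=2.710, vy=23.640 → t=4.840, apex=30.652, x_land=61.468, impact vy=-24.760
  bounce: vy ← 0.57·24.760 = 14.113
Arc 2: start y=0.000, vy=14.113 → t=2.823, apex=9.959, x_land=97.315, impact vy=-14.113
  bounce: vy ← 0.57·14.113 = 8.044
Arc 3: start y=0.000, vy=8.044 → t=1.609, apex=3.236, x_land=117.748, impact vy=-8.044
  bounce: vy ← 0.57·8.044 = 4.585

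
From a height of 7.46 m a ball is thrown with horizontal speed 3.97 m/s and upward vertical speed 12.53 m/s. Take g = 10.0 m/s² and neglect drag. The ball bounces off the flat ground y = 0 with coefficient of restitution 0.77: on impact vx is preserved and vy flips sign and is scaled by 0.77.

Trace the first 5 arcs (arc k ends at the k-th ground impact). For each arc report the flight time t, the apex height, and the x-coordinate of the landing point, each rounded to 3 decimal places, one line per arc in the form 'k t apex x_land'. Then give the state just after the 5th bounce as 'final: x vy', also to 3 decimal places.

1 3.003 15.310 11.921
2 2.695 9.077 22.620
3 2.075 5.382 30.857
4 1.598 3.191 37.200
5 1.230 1.892 42.084
final: 42.084 4.736

Arc 1: start y=7.460, vy=12.530 → t=3.003, apex=15.310, x_land=11.921, impact vy=-17.499
  bounce: vy ← 0.77·17.499 = 13.474
Arc 2: start y=0.000, vy=13.474 → t=2.695, apex=9.077, x_land=22.620, impact vy=-13.474
  bounce: vy ← 0.77·13.474 = 10.375
Arc 3: start y=0.000, vy=10.375 → t=2.075, apex=5.382, x_land=30.857, impact vy=-10.375
  bounce: vy ← 0.77·10.375 = 7.989
Arc 4: start y=0.000, vy=7.989 → t=1.598, apex=3.191, x_land=37.200, impact vy=-7.989
  bounce: vy ← 0.77·7.989 = 6.151
Arc 5: start y=0.000, vy=6.151 → t=1.230, apex=1.892, x_land=42.084, impact vy=-6.151
  bounce: vy ← 0.77·6.151 = 4.736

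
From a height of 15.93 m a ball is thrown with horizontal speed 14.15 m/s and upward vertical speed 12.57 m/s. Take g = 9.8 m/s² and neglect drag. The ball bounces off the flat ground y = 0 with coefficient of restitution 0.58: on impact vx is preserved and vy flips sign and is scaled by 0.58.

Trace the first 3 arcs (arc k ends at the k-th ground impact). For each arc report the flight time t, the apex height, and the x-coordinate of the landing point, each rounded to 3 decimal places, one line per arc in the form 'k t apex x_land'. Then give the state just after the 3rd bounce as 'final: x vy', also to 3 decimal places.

Arc 1: start y=15.930, vy=12.570 → t=3.495, apex=23.991, x_land=49.460, impact vy=-21.685
  bounce: vy ← 0.58·21.685 = 12.577
Arc 2: start y=0.000, vy=12.577 → t=2.567, apex=8.071, x_land=85.780, impact vy=-12.577
  bounce: vy ← 0.58·12.577 = 7.295
Arc 3: start y=0.000, vy=7.295 → t=1.489, apex=2.715, x_land=106.845, impact vy=-7.295
  bounce: vy ← 0.58·7.295 = 4.231

1 3.495 23.991 49.460
2 2.567 8.071 85.780
3 1.489 2.715 106.845
final: 106.845 4.231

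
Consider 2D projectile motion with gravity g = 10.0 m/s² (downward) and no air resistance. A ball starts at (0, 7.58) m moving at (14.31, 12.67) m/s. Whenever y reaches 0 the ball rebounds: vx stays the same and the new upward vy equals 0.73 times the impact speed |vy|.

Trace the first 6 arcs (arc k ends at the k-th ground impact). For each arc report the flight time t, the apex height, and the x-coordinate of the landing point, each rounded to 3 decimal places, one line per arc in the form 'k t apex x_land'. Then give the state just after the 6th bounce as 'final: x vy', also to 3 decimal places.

Arc 1: start y=7.580, vy=12.670 → t=3.034, apex=15.606, x_land=43.412, impact vy=-17.667
  bounce: vy ← 0.73·17.667 = 12.897
Arc 2: start y=0.000, vy=12.897 → t=2.579, apex=8.317, x_land=80.324, impact vy=-12.897
  bounce: vy ← 0.73·12.897 = 9.415
Arc 3: start y=0.000, vy=9.415 → t=1.883, apex=4.432, x_land=107.269, impact vy=-9.415
  bounce: vy ← 0.73·9.415 = 6.873
Arc 4: start y=0.000, vy=6.873 → t=1.375, apex=2.362, x_land=126.939, impact vy=-6.873
  bounce: vy ← 0.73·6.873 = 5.017
Arc 5: start y=0.000, vy=5.017 → t=1.003, apex=1.259, x_land=141.298, impact vy=-5.017
  bounce: vy ← 0.73·5.017 = 3.663
Arc 6: start y=0.000, vy=3.663 → t=0.733, apex=0.671, x_land=151.780, impact vy=-3.663
  bounce: vy ← 0.73·3.663 = 2.674

1 3.034 15.606 43.412
2 2.579 8.317 80.324
3 1.883 4.432 107.269
4 1.375 2.362 126.939
5 1.003 1.259 141.298
6 0.733 0.671 151.780
final: 151.780 2.674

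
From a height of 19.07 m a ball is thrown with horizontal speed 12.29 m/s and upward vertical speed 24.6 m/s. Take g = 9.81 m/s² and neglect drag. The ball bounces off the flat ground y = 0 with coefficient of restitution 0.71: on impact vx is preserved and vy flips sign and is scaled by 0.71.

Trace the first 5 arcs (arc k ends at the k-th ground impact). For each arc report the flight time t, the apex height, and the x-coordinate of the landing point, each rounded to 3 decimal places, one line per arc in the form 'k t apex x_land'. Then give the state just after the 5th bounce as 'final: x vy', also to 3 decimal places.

Arc 1: start y=19.070, vy=24.600 → t=5.698, apex=49.914, x_land=70.024, impact vy=-31.294
  bounce: vy ← 0.71·31.294 = 22.219
Arc 2: start y=0.000, vy=22.219 → t=4.530, apex=25.162, x_land=125.696, impact vy=-22.219
  bounce: vy ← 0.71·22.219 = 15.775
Arc 3: start y=0.000, vy=15.775 → t=3.216, apex=12.684, x_land=165.222, impact vy=-15.775
  bounce: vy ← 0.71·15.775 = 11.200
Arc 4: start y=0.000, vy=11.200 → t=2.283, apex=6.394, x_land=193.286, impact vy=-11.200
  bounce: vy ← 0.71·11.200 = 7.952
Arc 5: start y=0.000, vy=7.952 → t=1.621, apex=3.223, x_land=213.212, impact vy=-7.952
  bounce: vy ← 0.71·7.952 = 5.646

1 5.698 49.914 70.024
2 4.530 25.162 125.696
3 3.216 12.684 165.222
4 2.283 6.394 193.286
5 1.621 3.223 213.212
final: 213.212 5.646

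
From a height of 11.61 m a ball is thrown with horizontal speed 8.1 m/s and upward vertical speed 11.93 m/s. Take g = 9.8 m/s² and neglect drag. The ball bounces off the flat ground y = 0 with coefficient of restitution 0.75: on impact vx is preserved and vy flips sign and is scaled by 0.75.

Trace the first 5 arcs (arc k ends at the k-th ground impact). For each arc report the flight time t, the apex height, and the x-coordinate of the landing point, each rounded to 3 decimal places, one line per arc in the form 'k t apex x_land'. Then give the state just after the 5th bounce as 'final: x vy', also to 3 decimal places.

Arc 1: start y=11.610, vy=11.930 → t=3.180, apex=18.871, x_land=25.757, impact vy=-19.232
  bounce: vy ← 0.75·19.232 = 14.424
Arc 2: start y=0.000, vy=14.424 → t=2.944, apex=10.615, x_land=49.601, impact vy=-14.424
  bounce: vy ← 0.75·14.424 = 10.818
Arc 3: start y=0.000, vy=10.818 → t=2.208, apex=5.971, x_land=67.484, impact vy=-10.818
  bounce: vy ← 0.75·10.818 = 8.114
Arc 4: start y=0.000, vy=8.114 → t=1.656, apex=3.359, x_land=80.896, impact vy=-8.114
  bounce: vy ← 0.75·8.114 = 6.085
Arc 5: start y=0.000, vy=6.085 → t=1.242, apex=1.889, x_land=90.955, impact vy=-6.085
  bounce: vy ← 0.75·6.085 = 4.564

1 3.180 18.871 25.757
2 2.944 10.615 49.601
3 2.208 5.971 67.484
4 1.656 3.359 80.896
5 1.242 1.889 90.955
final: 90.955 4.564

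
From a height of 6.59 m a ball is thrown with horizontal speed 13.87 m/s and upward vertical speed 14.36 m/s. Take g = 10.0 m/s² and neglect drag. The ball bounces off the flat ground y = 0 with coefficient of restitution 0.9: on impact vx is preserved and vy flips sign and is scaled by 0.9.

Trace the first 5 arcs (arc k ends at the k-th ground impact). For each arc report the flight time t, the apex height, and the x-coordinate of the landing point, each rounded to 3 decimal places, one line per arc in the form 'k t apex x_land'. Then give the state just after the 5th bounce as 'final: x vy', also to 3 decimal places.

Arc 1: start y=6.590, vy=14.360 → t=3.275, apex=16.900, x_land=45.417, impact vy=-18.385
  bounce: vy ← 0.9·18.385 = 16.547
Arc 2: start y=0.000, vy=16.547 → t=3.309, apex=13.689, x_land=91.317, impact vy=-16.547
  bounce: vy ← 0.9·16.547 = 14.892
Arc 3: start y=0.000, vy=14.892 → t=2.978, apex=11.088, x_land=132.628, impact vy=-14.892
  bounce: vy ← 0.9·14.892 = 13.403
Arc 4: start y=0.000, vy=13.403 → t=2.681, apex=8.982, x_land=169.807, impact vy=-13.403
  bounce: vy ← 0.9·13.403 = 12.062
Arc 5: start y=0.000, vy=12.062 → t=2.412, apex=7.275, x_land=203.268, impact vy=-12.062
  bounce: vy ← 0.9·12.062 = 10.856

1 3.275 16.900 45.417
2 3.309 13.689 91.317
3 2.978 11.088 132.628
4 2.681 8.982 169.807
5 2.412 7.275 203.268
final: 203.268 10.856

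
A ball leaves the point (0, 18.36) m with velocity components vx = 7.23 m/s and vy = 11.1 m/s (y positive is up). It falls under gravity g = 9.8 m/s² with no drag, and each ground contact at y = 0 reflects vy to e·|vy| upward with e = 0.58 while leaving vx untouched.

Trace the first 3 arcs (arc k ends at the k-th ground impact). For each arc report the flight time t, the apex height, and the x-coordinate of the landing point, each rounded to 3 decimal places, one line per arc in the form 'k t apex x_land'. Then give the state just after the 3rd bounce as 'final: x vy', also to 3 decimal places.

1 3.375 24.646 24.404
2 2.602 8.291 43.213
3 1.509 2.789 54.123
final: 54.123 4.288

Arc 1: start y=18.360, vy=11.100 → t=3.375, apex=24.646, x_land=24.404, impact vy=-21.979
  bounce: vy ← 0.58·21.979 = 12.748
Arc 2: start y=0.000, vy=12.748 → t=2.602, apex=8.291, x_land=43.213, impact vy=-12.748
  bounce: vy ← 0.58·12.748 = 7.394
Arc 3: start y=0.000, vy=7.394 → t=1.509, apex=2.789, x_land=54.123, impact vy=-7.394
  bounce: vy ← 0.58·7.394 = 4.288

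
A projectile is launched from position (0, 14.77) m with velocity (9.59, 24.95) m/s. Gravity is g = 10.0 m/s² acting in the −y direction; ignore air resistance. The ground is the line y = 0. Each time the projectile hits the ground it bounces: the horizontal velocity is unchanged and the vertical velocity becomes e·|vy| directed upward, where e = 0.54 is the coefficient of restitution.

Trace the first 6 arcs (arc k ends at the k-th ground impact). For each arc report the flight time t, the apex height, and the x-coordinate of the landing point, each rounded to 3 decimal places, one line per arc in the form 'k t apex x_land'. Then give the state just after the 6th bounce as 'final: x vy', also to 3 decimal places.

Arc 1: start y=14.770, vy=24.950 → t=5.525, apex=45.895, x_land=52.982, impact vy=-30.297
  bounce: vy ← 0.54·30.297 = 16.360
Arc 2: start y=0.000, vy=16.360 → t=3.272, apex=13.383, x_land=84.361, impact vy=-16.360
  bounce: vy ← 0.54·16.360 = 8.835
Arc 3: start y=0.000, vy=8.835 → t=1.767, apex=3.902, x_land=101.306, impact vy=-8.835
  bounce: vy ← 0.54·8.835 = 4.771
Arc 4: start y=0.000, vy=4.771 → t=0.954, apex=1.138, x_land=110.456, impact vy=-4.771
  bounce: vy ← 0.54·4.771 = 2.576
Arc 5: start y=0.000, vy=2.576 → t=0.515, apex=0.332, x_land=115.397, impact vy=-2.576
  bounce: vy ← 0.54·2.576 = 1.391
Arc 6: start y=0.000, vy=1.391 → t=0.278, apex=0.097, x_land=118.065, impact vy=-1.391
  bounce: vy ← 0.54·1.391 = 0.751

1 5.525 45.895 52.982
2 3.272 13.383 84.361
3 1.767 3.902 101.306
4 0.954 1.138 110.456
5 0.515 0.332 115.397
6 0.278 0.097 118.065
final: 118.065 0.751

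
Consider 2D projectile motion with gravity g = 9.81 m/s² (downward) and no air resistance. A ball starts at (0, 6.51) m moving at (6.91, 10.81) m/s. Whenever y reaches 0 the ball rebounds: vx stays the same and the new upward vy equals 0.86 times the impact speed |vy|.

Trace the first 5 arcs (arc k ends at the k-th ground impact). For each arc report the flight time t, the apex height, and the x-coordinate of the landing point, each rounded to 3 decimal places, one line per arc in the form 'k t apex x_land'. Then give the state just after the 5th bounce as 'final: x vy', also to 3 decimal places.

Arc 1: start y=6.510, vy=10.810 → t=2.696, apex=12.466, x_land=18.630, impact vy=-15.639
  bounce: vy ← 0.86·15.639 = 13.450
Arc 2: start y=0.000, vy=13.450 → t=2.742, apex=9.220, x_land=37.578, impact vy=-13.450
  bounce: vy ← 0.86·13.450 = 11.567
Arc 3: start y=0.000, vy=11.567 → t=2.358, apex=6.819, x_land=53.873, impact vy=-11.567
  bounce: vy ← 0.86·11.567 = 9.947
Arc 4: start y=0.000, vy=9.947 → t=2.028, apex=5.043, x_land=67.886, impact vy=-9.947
  bounce: vy ← 0.86·9.947 = 8.555
Arc 5: start y=0.000, vy=8.555 → t=1.744, apex=3.730, x_land=79.938, impact vy=-8.555
  bounce: vy ← 0.86·8.555 = 7.357

1 2.696 12.466 18.630
2 2.742 9.220 37.578
3 2.358 6.819 53.873
4 2.028 5.043 67.886
5 1.744 3.730 79.938
final: 79.938 7.357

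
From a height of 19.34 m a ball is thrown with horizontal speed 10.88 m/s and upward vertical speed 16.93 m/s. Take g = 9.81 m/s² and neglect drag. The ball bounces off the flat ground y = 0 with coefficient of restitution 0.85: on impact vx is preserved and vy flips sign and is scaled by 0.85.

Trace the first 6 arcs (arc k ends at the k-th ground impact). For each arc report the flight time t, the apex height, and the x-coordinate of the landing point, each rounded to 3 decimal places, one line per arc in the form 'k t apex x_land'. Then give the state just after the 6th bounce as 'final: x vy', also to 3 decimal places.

Arc 1: start y=19.340, vy=16.930 → t=4.357, apex=33.949, x_land=47.400, impact vy=-25.808
  bounce: vy ← 0.85·25.808 = 21.937
Arc 2: start y=0.000, vy=21.937 → t=4.472, apex=24.528, x_land=96.060, impact vy=-21.937
  bounce: vy ← 0.85·21.937 = 18.647
Arc 3: start y=0.000, vy=18.647 → t=3.802, apex=17.721, x_land=137.421, impact vy=-18.647
  bounce: vy ← 0.85·18.647 = 15.850
Arc 4: start y=0.000, vy=15.850 → t=3.231, apex=12.804, x_land=172.577, impact vy=-15.850
  bounce: vy ← 0.85·15.850 = 13.472
Arc 5: start y=0.000, vy=13.472 → t=2.747, apex=9.251, x_land=202.461, impact vy=-13.472
  bounce: vy ← 0.85·13.472 = 11.451
Arc 6: start y=0.000, vy=11.451 → t=2.335, apex=6.684, x_land=227.861, impact vy=-11.451
  bounce: vy ← 0.85·11.451 = 9.734

1 4.357 33.949 47.400
2 4.472 24.528 96.060
3 3.802 17.721 137.421
4 3.231 12.804 172.577
5 2.747 9.251 202.461
6 2.335 6.684 227.861
final: 227.861 9.734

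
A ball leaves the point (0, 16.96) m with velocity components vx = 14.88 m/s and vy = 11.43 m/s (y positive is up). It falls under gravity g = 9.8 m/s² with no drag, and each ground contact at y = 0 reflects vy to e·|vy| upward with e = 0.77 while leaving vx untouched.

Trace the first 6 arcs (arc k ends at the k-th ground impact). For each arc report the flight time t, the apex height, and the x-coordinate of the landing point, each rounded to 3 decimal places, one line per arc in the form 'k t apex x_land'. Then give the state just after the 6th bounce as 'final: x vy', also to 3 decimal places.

Arc 1: start y=16.960, vy=11.430 → t=3.362, apex=23.626, x_land=50.028, impact vy=-21.519
  bounce: vy ← 0.77·21.519 = 16.570
Arc 2: start y=0.000, vy=16.570 → t=3.382, apex=14.008, x_land=100.346, impact vy=-16.570
  bounce: vy ← 0.77·16.570 = 12.759
Arc 3: start y=0.000, vy=12.759 → t=2.604, apex=8.305, x_land=139.090, impact vy=-12.759
  bounce: vy ← 0.77·12.759 = 9.824
Arc 4: start y=0.000, vy=9.824 → t=2.005, apex=4.924, x_land=168.923, impact vy=-9.824
  bounce: vy ← 0.77·9.824 = 7.565
Arc 5: start y=0.000, vy=7.565 → t=1.544, apex=2.919, x_land=191.894, impact vy=-7.565
  bounce: vy ← 0.77·7.565 = 5.825
Arc 6: start y=0.000, vy=5.825 → t=1.189, apex=1.731, x_land=209.583, impact vy=-5.825
  bounce: vy ← 0.77·5.825 = 4.485

1 3.362 23.626 50.028
2 3.382 14.008 100.346
3 2.604 8.305 139.090
4 2.005 4.924 168.923
5 1.544 2.919 191.894
6 1.189 1.731 209.583
final: 209.583 4.485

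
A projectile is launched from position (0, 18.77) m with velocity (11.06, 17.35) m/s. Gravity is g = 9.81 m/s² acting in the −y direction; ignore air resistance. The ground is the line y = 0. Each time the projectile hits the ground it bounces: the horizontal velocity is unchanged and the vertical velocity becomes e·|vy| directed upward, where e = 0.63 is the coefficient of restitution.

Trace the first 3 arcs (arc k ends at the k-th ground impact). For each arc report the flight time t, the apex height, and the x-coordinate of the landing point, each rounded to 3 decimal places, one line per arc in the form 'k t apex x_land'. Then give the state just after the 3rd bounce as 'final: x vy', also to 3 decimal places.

1 4.406 34.113 48.728
2 3.323 13.539 85.478
3 2.093 5.374 108.631
final: 108.631 6.469

Arc 1: start y=18.770, vy=17.350 → t=4.406, apex=34.113, x_land=48.728, impact vy=-25.871
  bounce: vy ← 0.63·25.871 = 16.299
Arc 2: start y=0.000, vy=16.299 → t=3.323, apex=13.539, x_land=85.478, impact vy=-16.299
  bounce: vy ← 0.63·16.299 = 10.268
Arc 3: start y=0.000, vy=10.268 → t=2.093, apex=5.374, x_land=108.631, impact vy=-10.268
  bounce: vy ← 0.63·10.268 = 6.469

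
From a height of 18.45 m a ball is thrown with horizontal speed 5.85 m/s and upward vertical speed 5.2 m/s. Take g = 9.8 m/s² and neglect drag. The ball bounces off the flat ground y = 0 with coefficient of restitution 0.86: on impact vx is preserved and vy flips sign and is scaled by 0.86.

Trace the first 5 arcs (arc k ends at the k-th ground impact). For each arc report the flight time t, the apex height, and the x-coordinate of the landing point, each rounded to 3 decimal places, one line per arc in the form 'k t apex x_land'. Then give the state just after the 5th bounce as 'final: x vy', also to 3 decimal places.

Arc 1: start y=18.450, vy=5.200 → t=2.542, apex=19.830, x_land=14.872, impact vy=-19.714
  bounce: vy ← 0.86·19.714 = 16.954
Arc 2: start y=0.000, vy=16.954 → t=3.460, apex=14.666, x_land=35.114, impact vy=-16.954
  bounce: vy ← 0.86·16.954 = 14.581
Arc 3: start y=0.000, vy=14.581 → t=2.976, apex=10.847, x_land=52.522, impact vy=-14.581
  bounce: vy ← 0.86·14.581 = 12.540
Arc 4: start y=0.000, vy=12.540 → t=2.559, apex=8.022, x_land=67.492, impact vy=-12.540
  bounce: vy ← 0.86·12.540 = 10.784
Arc 5: start y=0.000, vy=10.784 → t=2.201, apex=5.933, x_land=80.367, impact vy=-10.784
  bounce: vy ← 0.86·10.784 = 9.274

1 2.542 19.830 14.872
2 3.460 14.666 35.114
3 2.976 10.847 52.522
4 2.559 8.022 67.492
5 2.201 5.933 80.367
final: 80.367 9.274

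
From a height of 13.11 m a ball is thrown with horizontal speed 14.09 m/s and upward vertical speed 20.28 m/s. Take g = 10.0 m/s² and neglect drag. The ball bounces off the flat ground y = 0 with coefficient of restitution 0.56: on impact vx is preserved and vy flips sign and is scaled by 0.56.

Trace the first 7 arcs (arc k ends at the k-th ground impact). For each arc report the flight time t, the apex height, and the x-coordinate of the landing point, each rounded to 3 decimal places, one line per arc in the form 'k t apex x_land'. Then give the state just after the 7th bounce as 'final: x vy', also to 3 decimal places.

1 4.623 33.674 65.140
2 2.907 10.560 106.094
3 1.628 3.312 129.028
4 0.911 1.039 141.871
5 0.510 0.326 149.063
6 0.286 0.102 153.090
7 0.160 0.032 155.346
final: 155.346 0.448

Arc 1: start y=13.110, vy=20.280 → t=4.623, apex=33.674, x_land=65.140, impact vy=-25.951
  bounce: vy ← 0.56·25.951 = 14.533
Arc 2: start y=0.000, vy=14.533 → t=2.907, apex=10.560, x_land=106.094, impact vy=-14.533
  bounce: vy ← 0.56·14.533 = 8.138
Arc 3: start y=0.000, vy=8.138 → t=1.628, apex=3.312, x_land=129.028, impact vy=-8.138
  bounce: vy ← 0.56·8.138 = 4.557
Arc 4: start y=0.000, vy=4.557 → t=0.911, apex=1.039, x_land=141.871, impact vy=-4.557
  bounce: vy ← 0.56·4.557 = 2.552
Arc 5: start y=0.000, vy=2.552 → t=0.510, apex=0.326, x_land=149.063, impact vy=-2.552
  bounce: vy ← 0.56·2.552 = 1.429
Arc 6: start y=0.000, vy=1.429 → t=0.286, apex=0.102, x_land=153.090, impact vy=-1.429
  bounce: vy ← 0.56·1.429 = 0.800
Arc 7: start y=0.000, vy=0.800 → t=0.160, apex=0.032, x_land=155.346, impact vy=-0.800
  bounce: vy ← 0.56·0.800 = 0.448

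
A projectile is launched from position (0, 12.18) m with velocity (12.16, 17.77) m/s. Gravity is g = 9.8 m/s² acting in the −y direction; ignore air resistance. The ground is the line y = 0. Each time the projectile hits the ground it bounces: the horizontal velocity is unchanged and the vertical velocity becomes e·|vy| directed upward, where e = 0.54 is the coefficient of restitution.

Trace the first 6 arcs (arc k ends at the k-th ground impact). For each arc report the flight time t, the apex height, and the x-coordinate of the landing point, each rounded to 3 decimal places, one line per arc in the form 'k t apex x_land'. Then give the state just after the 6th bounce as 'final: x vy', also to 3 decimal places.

1 4.216 28.291 51.268
2 2.595 8.250 82.824
3 1.401 2.406 99.864
4 0.757 0.701 109.066
5 0.409 0.205 114.035
6 0.221 0.060 116.718
final: 116.718 0.584

Arc 1: start y=12.180, vy=17.770 → t=4.216, apex=28.291, x_land=51.268, impact vy=-23.548
  bounce: vy ← 0.54·23.548 = 12.716
Arc 2: start y=0.000, vy=12.716 → t=2.595, apex=8.250, x_land=82.824, impact vy=-12.716
  bounce: vy ← 0.54·12.716 = 6.867
Arc 3: start y=0.000, vy=6.867 → t=1.401, apex=2.406, x_land=99.864, impact vy=-6.867
  bounce: vy ← 0.54·6.867 = 3.708
Arc 4: start y=0.000, vy=3.708 → t=0.757, apex=0.701, x_land=109.066, impact vy=-3.708
  bounce: vy ← 0.54·3.708 = 2.002
Arc 5: start y=0.000, vy=2.002 → t=0.409, apex=0.205, x_land=114.035, impact vy=-2.002
  bounce: vy ← 0.54·2.002 = 1.081
Arc 6: start y=0.000, vy=1.081 → t=0.221, apex=0.060, x_land=116.718, impact vy=-1.081
  bounce: vy ← 0.54·1.081 = 0.584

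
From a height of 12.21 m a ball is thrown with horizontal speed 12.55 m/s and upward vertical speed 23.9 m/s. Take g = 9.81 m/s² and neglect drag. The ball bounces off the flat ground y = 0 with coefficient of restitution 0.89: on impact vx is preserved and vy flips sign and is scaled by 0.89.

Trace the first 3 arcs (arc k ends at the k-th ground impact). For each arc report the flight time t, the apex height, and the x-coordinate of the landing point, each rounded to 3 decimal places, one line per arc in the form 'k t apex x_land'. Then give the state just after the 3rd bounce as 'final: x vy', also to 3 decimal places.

Arc 1: start y=12.210, vy=23.900 → t=5.339, apex=41.324, x_land=67.002, impact vy=-28.474
  bounce: vy ← 0.89·28.474 = 25.342
Arc 2: start y=0.000, vy=25.342 → t=5.167, apex=32.732, x_land=131.843, impact vy=-25.342
  bounce: vy ← 0.89·25.342 = 22.554
Arc 3: start y=0.000, vy=22.554 → t=4.598, apex=25.927, x_land=189.550, impact vy=-22.554
  bounce: vy ← 0.89·22.554 = 20.073

1 5.339 41.324 67.002
2 5.167 32.732 131.843
3 4.598 25.927 189.550
final: 189.550 20.073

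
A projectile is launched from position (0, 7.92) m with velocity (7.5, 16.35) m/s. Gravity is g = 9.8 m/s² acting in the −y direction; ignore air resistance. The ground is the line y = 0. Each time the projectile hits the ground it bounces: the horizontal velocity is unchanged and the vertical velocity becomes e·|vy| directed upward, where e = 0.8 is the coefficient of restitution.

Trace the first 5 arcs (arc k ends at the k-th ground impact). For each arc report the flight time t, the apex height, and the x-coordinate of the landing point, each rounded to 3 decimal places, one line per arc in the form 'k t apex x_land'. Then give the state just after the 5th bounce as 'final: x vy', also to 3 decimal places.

Arc 1: start y=7.920, vy=16.350 → t=3.766, apex=21.559, x_land=28.244, impact vy=-20.556
  bounce: vy ← 0.8·20.556 = 16.445
Arc 2: start y=0.000, vy=16.445 → t=3.356, apex=13.798, x_land=53.415, impact vy=-16.445
  bounce: vy ← 0.8·16.445 = 13.156
Arc 3: start y=0.000, vy=13.156 → t=2.685, apex=8.831, x_land=73.552, impact vy=-13.156
  bounce: vy ← 0.8·13.156 = 10.525
Arc 4: start y=0.000, vy=10.525 → t=2.148, apex=5.652, x_land=89.661, impact vy=-10.525
  bounce: vy ← 0.8·10.525 = 8.420
Arc 5: start y=0.000, vy=8.420 → t=1.718, apex=3.617, x_land=102.549, impact vy=-8.420
  bounce: vy ← 0.8·8.420 = 6.736

1 3.766 21.559 28.244
2 3.356 13.798 53.415
3 2.685 8.831 73.552
4 2.148 5.652 89.661
5 1.718 3.617 102.549
final: 102.549 6.736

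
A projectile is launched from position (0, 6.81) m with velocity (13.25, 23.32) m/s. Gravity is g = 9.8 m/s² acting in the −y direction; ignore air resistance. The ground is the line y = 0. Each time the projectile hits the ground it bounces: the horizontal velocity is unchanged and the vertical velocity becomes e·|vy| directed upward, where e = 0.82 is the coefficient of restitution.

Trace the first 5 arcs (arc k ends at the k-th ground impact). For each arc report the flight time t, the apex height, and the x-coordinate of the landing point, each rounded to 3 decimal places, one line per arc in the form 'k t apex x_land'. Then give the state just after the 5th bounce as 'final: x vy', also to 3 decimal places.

1 5.035 34.556 66.716
2 4.355 23.235 124.423
3 3.571 15.624 171.742
4 2.928 10.505 210.544
5 2.401 7.064 242.361
final: 242.361 9.648

Arc 1: start y=6.810, vy=23.320 → t=5.035, apex=34.556, x_land=66.716, impact vy=-26.025
  bounce: vy ← 0.82·26.025 = 21.340
Arc 2: start y=0.000, vy=21.340 → t=4.355, apex=23.235, x_land=124.423, impact vy=-21.340
  bounce: vy ← 0.82·21.340 = 17.499
Arc 3: start y=0.000, vy=17.499 → t=3.571, apex=15.624, x_land=171.742, impact vy=-17.499
  bounce: vy ← 0.82·17.499 = 14.349
Arc 4: start y=0.000, vy=14.349 → t=2.928, apex=10.505, x_land=210.544, impact vy=-14.349
  bounce: vy ← 0.82·14.349 = 11.766
Arc 5: start y=0.000, vy=11.766 → t=2.401, apex=7.064, x_land=242.361, impact vy=-11.766
  bounce: vy ← 0.82·11.766 = 9.648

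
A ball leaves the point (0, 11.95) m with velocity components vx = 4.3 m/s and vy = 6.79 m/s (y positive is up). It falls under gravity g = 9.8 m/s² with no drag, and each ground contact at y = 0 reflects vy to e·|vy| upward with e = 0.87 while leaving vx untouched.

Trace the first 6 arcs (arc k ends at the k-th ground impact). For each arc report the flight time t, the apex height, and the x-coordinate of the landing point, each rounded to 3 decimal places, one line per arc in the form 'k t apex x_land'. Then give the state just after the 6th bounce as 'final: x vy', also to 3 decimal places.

1 2.401 14.302 10.326
2 2.973 10.825 23.108
3 2.586 8.194 34.229
4 2.250 6.202 43.904
5 1.958 4.694 52.322
6 1.703 3.553 59.645
final: 59.645 7.260

Arc 1: start y=11.950, vy=6.790 → t=2.401, apex=14.302, x_land=10.326, impact vy=-16.743
  bounce: vy ← 0.87·16.743 = 14.566
Arc 2: start y=0.000, vy=14.566 → t=2.973, apex=10.825, x_land=23.108, impact vy=-14.566
  bounce: vy ← 0.87·14.566 = 12.673
Arc 3: start y=0.000, vy=12.673 → t=2.586, apex=8.194, x_land=34.229, impact vy=-12.673
  bounce: vy ← 0.87·12.673 = 11.025
Arc 4: start y=0.000, vy=11.025 → t=2.250, apex=6.202, x_land=43.904, impact vy=-11.025
  bounce: vy ← 0.87·11.025 = 9.592
Arc 5: start y=0.000, vy=9.592 → t=1.958, apex=4.694, x_land=52.322, impact vy=-9.592
  bounce: vy ← 0.87·9.592 = 8.345
Arc 6: start y=0.000, vy=8.345 → t=1.703, apex=3.553, x_land=59.645, impact vy=-8.345
  bounce: vy ← 0.87·8.345 = 7.260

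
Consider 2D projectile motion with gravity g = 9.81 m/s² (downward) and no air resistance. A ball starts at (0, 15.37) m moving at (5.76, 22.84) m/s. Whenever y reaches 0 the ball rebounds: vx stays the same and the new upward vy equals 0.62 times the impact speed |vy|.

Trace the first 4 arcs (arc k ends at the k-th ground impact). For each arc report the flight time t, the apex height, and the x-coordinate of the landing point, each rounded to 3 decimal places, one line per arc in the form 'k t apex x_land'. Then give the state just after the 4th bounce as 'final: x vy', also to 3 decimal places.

1 5.253 41.958 30.257
2 3.627 16.129 51.147
3 2.249 6.200 64.099
4 1.394 2.383 72.129
final: 72.129 4.240

Arc 1: start y=15.370, vy=22.840 → t=5.253, apex=41.958, x_land=30.257, impact vy=-28.692
  bounce: vy ← 0.62·28.692 = 17.789
Arc 2: start y=0.000, vy=17.789 → t=3.627, apex=16.129, x_land=51.147, impact vy=-17.789
  bounce: vy ← 0.62·17.789 = 11.029
Arc 3: start y=0.000, vy=11.029 → t=2.249, apex=6.200, x_land=64.099, impact vy=-11.029
  bounce: vy ← 0.62·11.029 = 6.838
Arc 4: start y=0.000, vy=6.838 → t=1.394, apex=2.383, x_land=72.129, impact vy=-6.838
  bounce: vy ← 0.62·6.838 = 4.240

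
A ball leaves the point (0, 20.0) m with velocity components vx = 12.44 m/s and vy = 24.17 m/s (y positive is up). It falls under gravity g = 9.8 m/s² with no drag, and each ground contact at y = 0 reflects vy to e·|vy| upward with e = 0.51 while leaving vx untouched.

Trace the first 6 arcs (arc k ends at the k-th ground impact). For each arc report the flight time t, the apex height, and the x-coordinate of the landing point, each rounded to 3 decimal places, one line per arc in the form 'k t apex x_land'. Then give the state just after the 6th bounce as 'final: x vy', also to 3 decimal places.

Arc 1: start y=20.000, vy=24.170 → t=5.654, apex=49.806, x_land=70.342, impact vy=-31.244
  bounce: vy ← 0.51·31.244 = 15.934
Arc 2: start y=0.000, vy=15.934 → t=3.252, apex=12.954, x_land=110.796, impact vy=-15.934
  bounce: vy ← 0.51·15.934 = 8.127
Arc 3: start y=0.000, vy=8.127 → t=1.658, apex=3.369, x_land=131.427, impact vy=-8.127
  bounce: vy ← 0.51·8.127 = 4.145
Arc 4: start y=0.000, vy=4.145 → t=0.846, apex=0.876, x_land=141.949, impact vy=-4.145
  bounce: vy ← 0.51·4.145 = 2.114
Arc 5: start y=0.000, vy=2.114 → t=0.431, apex=0.228, x_land=147.316, impact vy=-2.114
  bounce: vy ← 0.51·2.114 = 1.078
Arc 6: start y=0.000, vy=1.078 → t=0.220, apex=0.059, x_land=150.053, impact vy=-1.078
  bounce: vy ← 0.51·1.078 = 0.550

1 5.654 49.806 70.342
2 3.252 12.954 110.796
3 1.658 3.369 131.427
4 0.846 0.876 141.949
5 0.431 0.228 147.316
6 0.220 0.059 150.053
final: 150.053 0.550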